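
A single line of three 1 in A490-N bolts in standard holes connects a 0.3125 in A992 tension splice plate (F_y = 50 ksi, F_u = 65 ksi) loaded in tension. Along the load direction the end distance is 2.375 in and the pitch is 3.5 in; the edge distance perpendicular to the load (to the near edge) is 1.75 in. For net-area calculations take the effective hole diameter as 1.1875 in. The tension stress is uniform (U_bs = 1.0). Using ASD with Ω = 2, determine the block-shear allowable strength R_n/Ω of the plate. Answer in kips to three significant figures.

Shear plane L_v = 2.375 + 2·3.5 = 9.375 in; A_gv = 9.375 × 0.3125 = 2.93 in².
A_nv = (9.375 − 2.5·1.1875) × 0.3125 = 2.002 in².
A_nt = (1.75 − 0.5·1.1875) × 0.3125 = 0.3613 in².
0.6 F_u A_nv = 78.08 kips; 0.6 F_y A_gv = 87.89 kips → shear rupture governs the shear term.
R_n = 78.08 + 1.0 × 65 × 0.3613 = 101.6 kips.
Allowable strength R_n/Ω = 101.6 / 2 = 50.8 kips.

50.8 kips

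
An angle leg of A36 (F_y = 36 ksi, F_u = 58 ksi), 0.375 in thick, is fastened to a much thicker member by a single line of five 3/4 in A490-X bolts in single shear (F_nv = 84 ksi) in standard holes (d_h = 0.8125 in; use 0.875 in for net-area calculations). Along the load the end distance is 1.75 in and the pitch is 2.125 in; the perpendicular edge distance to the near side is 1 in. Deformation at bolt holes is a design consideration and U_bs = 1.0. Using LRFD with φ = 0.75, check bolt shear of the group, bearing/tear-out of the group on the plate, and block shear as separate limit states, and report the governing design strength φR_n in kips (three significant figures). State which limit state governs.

Bolt shear: A_b = π·0.75²/4 = 0.4418 in²; R_n = 84 × 0.4418 × 5 × 1 = 185.6 kips → 0.75 × 185.6 = 139 kips.
Bearing: edge l_c = 1.344, r_n = 35.07 kips; interior l_c = 1.312, r_n = 34.26 kips; R_n = 35.07 + 4·34.26 = 172.1 kips → 129 kips.
Block shear: A_gv = 3.844, A_nv = 2.367, A_nt = 0.2109 in²; R_n = min(0.6F_uA_nv, 0.6F_yA_gv) + U_bs·F_u·A_nt = 94.61 kips → 71 kips.
Block shear governs: 71 kips.

71 kips (block shear governs)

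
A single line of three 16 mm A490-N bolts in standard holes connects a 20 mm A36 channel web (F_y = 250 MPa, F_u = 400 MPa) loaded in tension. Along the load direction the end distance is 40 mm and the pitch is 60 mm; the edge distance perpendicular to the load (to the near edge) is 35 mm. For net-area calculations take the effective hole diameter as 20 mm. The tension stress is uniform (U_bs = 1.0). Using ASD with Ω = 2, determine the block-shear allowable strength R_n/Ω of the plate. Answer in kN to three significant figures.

340 kN

Shear plane L_v = 40 + 2·60 = 160 mm; A_gv = 160 × 20 = 3200 mm².
A_nv = (160 − 2.5·20) × 20 = 2200 mm².
A_nt = (35 − 0.5·20) × 20 = 500 mm².
0.6 F_u A_nv = 528 kN; 0.6 F_y A_gv = 480 kN → shear yielding governs the shear term.
R_n = 480 + 1.0 × 400 × 500 / 1000 = 680 kN.
Allowable strength R_n/Ω = 680 / 2 = 340 kN.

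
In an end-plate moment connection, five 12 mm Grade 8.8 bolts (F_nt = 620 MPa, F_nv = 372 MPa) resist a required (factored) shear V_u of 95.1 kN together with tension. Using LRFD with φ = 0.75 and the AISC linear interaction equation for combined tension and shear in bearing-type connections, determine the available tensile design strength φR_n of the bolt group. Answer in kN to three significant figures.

183 kN

A_b = π·12²/4 = 113.1 mm²; f_rv = 95.1 × 1000 / (5 × 113.1) = 168.2 MPa.
F'_nt = 1.3 F_nt − (F_nt / φF_nv) f_rv = 1.3·620 − (620/(0.75·372))·168.2 = 432.3 MPa, capped at F_nt → F'_nt = 432.3 MPa.
R_n = F'_nt · A_b · n = 432.3 × 113.1 × 5 / 1000 = 244.4 kN.
Design strength φR_n = 0.75 × 244.4 = 183 kN.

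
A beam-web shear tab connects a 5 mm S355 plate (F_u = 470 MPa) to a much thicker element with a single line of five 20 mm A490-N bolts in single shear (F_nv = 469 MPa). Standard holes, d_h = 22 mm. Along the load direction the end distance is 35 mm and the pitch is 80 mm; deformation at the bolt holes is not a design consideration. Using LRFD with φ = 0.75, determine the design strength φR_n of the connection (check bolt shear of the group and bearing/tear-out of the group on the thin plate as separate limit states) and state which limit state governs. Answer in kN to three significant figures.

486 kN (bearing governs)

Bolt shear: A_b = π·20²/4 = 314.2 mm²; R_n = 469 × 314.2 × 5 × 1 / 1000 = 736.7 kN → 0.75 × 736.7 = 553 kN.
Bearing (1.5 l_c t F_u ≤ 3.0 d t F_u): upper limit = 3.0·20·5·470 / 1000 = 141 kN.
  Edge l_c = 35 − 22/2 = 24 → r_n = 84.6 kN; interior l_c = 80 − 22 = 58 → r_n = 141 kN.
  R_n,bearing = 1·84.6 + 4·141 = 648.6 kN → 0.75 × 648.6 = 486 kN.
Bearing governs: 486 kN.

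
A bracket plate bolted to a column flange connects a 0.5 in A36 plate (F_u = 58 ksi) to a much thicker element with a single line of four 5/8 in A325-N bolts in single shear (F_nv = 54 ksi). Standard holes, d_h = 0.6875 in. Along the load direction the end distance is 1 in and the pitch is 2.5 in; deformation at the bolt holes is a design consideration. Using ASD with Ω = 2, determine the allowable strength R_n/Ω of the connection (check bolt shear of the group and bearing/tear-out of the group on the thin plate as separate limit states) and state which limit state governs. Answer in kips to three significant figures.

Bolt shear: A_b = π·0.625²/4 = 0.3068 in²; R_n = 54 × 0.3068 × 4 × 1 = 66.27 kips → 66.27 / 2 = 33.1 kips.
Bearing (1.2 l_c t F_u ≤ 2.4 d t F_u): upper limit = 2.4·0.625·0.5·58 = 43.5 kips.
  Edge l_c = 1 − 0.6875/2 = 0.6562 → r_n = 22.84 kips; interior l_c = 2.5 − 0.6875 = 1.812 → r_n = 43.5 kips.
  R_n,bearing = 1·22.84 + 3·43.5 = 153.3 kips → 153.3 / 2 = 76.7 kips.
Bolt shear governs: 33.1 kips.

33.1 kips (bolt shear governs)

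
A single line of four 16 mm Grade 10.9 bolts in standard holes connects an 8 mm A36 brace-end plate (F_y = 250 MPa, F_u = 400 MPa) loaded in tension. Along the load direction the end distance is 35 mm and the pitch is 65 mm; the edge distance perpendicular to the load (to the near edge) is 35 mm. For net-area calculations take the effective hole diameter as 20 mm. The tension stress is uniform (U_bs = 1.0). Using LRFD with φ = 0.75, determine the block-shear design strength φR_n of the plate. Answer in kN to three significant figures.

267 kN

Shear plane L_v = 35 + 3·65 = 230 mm; A_gv = 230 × 8 = 1840 mm².
A_nv = (230 − 3.5·20) × 8 = 1280 mm².
A_nt = (35 − 0.5·20) × 8 = 200 mm².
0.6 F_u A_nv = 307.2 kN; 0.6 F_y A_gv = 276 kN → shear yielding governs the shear term.
R_n = 276 + 1.0 × 400 × 200 / 1000 = 356 kN.
Design strength φR_n = 0.75 × 356 = 267 kN.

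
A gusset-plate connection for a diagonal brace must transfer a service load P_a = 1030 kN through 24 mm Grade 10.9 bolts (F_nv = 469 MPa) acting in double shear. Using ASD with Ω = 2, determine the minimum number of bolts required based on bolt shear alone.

A_b = π·24²/4 = 452.4 mm².
Per-bolt allowable strength R_n/Ω = 469 × 452.4 × 2 / 1000 / 2 = 212.2 kN.
n ≥ 1030 / 212.2 = 4.855 → use 5 bolts.

5 bolts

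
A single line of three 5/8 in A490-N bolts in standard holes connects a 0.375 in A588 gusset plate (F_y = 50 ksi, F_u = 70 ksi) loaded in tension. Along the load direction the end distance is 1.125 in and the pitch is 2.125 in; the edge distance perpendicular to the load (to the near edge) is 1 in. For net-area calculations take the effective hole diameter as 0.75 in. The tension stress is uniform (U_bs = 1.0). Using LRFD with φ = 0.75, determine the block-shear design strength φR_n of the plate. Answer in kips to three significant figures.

53.6 kips

Shear plane L_v = 1.125 + 2·2.125 = 5.375 in; A_gv = 5.375 × 0.375 = 2.016 in².
A_nv = (5.375 − 2.5·0.75) × 0.375 = 1.312 in².
A_nt = (1 − 0.5·0.75) × 0.375 = 0.2344 in².
0.6 F_u A_nv = 55.12 kips; 0.6 F_y A_gv = 60.47 kips → shear rupture governs the shear term.
R_n = 55.12 + 1.0 × 70 × 0.2344 = 71.53 kips.
Design strength φR_n = 0.75 × 71.53 = 53.6 kips.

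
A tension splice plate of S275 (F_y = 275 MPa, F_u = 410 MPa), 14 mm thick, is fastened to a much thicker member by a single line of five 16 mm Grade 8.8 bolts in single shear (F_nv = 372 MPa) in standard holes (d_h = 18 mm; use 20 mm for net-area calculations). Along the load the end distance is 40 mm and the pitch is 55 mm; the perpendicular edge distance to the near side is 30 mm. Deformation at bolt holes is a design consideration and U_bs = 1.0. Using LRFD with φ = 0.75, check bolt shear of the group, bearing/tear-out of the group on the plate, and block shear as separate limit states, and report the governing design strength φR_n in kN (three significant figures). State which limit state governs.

280 kN (bolt shear governs)

Bolt shear: A_b = π·16²/4 = 201.1 mm²; R_n = 372 × 201.1 × 5 × 1 / 1000 = 374 kN → 0.75 × 374 = 280 kN.
Bearing: edge l_c = 31, r_n = 213.5 kN; interior l_c = 37, r_n = 220.4 kN; R_n = 213.5 + 4·220.4 = 1095 kN → 821 kN.
Block shear: A_gv = 3640, A_nv = 2380, A_nt = 280 mm²; R_n = min(0.6F_uA_nv, 0.6F_yA_gv) + U_bs·F_u·A_nt = 700.3 kN → 525 kN.
Bolt shear governs: 280 kN.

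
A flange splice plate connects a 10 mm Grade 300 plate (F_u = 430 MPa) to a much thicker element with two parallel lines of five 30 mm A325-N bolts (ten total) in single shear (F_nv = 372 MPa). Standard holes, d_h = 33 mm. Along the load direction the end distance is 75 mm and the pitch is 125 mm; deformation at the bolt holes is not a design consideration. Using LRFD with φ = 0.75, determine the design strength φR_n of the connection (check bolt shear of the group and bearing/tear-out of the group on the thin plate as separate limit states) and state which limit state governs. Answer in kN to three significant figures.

1970 kN (bolt shear governs)

Bolt shear: A_b = π·30²/4 = 706.9 mm²; R_n = 372 × 706.9 × 10 × 1 / 1000 = 2630 kN → 0.75 × 2630 = 1970 kN.
Bearing (1.5 l_c t F_u ≤ 3.0 d t F_u): upper limit = 3.0·30·10·430 / 1000 = 387 kN.
  Edge l_c = 75 − 33/2 = 58.5 → r_n = 377.3 kN; interior l_c = 125 − 33 = 92 → r_n = 387 kN.
  R_n,bearing = 2·377.3 + 8·387 = 3851 kN → 0.75 × 3851 = 2890 kN.
Bolt shear governs: 1970 kN.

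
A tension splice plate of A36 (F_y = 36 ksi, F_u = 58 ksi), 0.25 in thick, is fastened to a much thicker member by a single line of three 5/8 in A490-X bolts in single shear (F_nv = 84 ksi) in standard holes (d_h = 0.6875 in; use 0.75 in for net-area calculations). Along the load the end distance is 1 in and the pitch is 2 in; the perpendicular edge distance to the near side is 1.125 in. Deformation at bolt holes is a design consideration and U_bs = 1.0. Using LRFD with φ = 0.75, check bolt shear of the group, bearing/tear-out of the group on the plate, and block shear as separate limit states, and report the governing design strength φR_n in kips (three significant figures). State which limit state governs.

Bolt shear: A_b = π·0.625²/4 = 0.3068 in²; R_n = 84 × 0.3068 × 3 × 1 = 77.31 kips → 0.75 × 77.31 = 58 kips.
Bearing: edge l_c = 0.6562, r_n = 11.42 kips; interior l_c = 1.312, r_n = 21.75 kips; R_n = 11.42 + 2·21.75 = 54.92 kips → 41.2 kips.
Block shear: A_gv = 1.25, A_nv = 0.7812, A_nt = 0.1875 in²; R_n = min(0.6F_uA_nv, 0.6F_yA_gv) + U_bs·F_u·A_nt = 37.88 kips → 28.4 kips.
Block shear governs: 28.4 kips.

28.4 kips (block shear governs)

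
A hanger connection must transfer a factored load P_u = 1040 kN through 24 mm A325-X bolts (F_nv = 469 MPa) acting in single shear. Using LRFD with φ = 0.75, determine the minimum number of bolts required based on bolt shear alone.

7 bolts

A_b = π·24²/4 = 452.4 mm².
Per-bolt design strength φR_n = 0.75 × 469 × 452.4 × 1 / 1000 = 159.1 kN.
n ≥ 1040 / 159.1 = 6.536 → use 7 bolts.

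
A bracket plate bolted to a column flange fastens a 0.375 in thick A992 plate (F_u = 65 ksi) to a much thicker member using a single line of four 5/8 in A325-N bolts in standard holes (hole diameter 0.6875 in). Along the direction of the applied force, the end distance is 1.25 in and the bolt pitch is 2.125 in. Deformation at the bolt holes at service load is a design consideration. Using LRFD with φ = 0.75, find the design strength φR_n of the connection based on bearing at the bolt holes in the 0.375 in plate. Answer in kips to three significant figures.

102 kips

Per bolt r_n = 1.2 l_c t F_u ≤ 2.4 d t F_u; upper limit = 2.4 × 0.625 × 0.375 × 65 = 36.56 kips.
Edge bolt: l_c = 1.25 − 0.6875/2 = 0.9062 in → 1.2 × 0.9062 × 0.375 × 65 = 26.51 → r_n = 26.51 kips.
Interior bolts: l_c = 2.125 − 0.6875 = 1.438 in → 1.2 × 1.438 × 0.375 × 65 = 42.05 → r_n = 36.56 kips.
R_n = 1 × 26.51 + 3 × 36.56 = 136.2 kips.
Design strength φR_n = 0.75 × 136.2 = 102 kips.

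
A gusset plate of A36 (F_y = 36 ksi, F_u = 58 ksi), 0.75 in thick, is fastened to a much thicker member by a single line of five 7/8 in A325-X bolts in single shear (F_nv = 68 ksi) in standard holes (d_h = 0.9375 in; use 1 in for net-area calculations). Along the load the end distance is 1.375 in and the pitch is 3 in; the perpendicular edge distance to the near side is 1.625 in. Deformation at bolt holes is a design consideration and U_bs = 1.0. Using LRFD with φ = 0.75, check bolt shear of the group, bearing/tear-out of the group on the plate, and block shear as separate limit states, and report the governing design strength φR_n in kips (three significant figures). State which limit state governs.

153 kips (bolt shear governs)

Bolt shear: A_b = π·0.875²/4 = 0.6013 in²; R_n = 68 × 0.6013 × 5 × 1 = 204.4 kips → 0.75 × 204.4 = 153 kips.
Bearing: edge l_c = 0.9062, r_n = 47.31 kips; interior l_c = 2.062, r_n = 91.35 kips; R_n = 47.31 + 4·91.35 = 412.7 kips → 310 kips.
Block shear: A_gv = 10.03, A_nv = 6.656, A_nt = 0.8438 in²; R_n = min(0.6F_uA_nv, 0.6F_yA_gv) + U_bs·F_u·A_nt = 265.6 kips → 199 kips.
Bolt shear governs: 153 kips.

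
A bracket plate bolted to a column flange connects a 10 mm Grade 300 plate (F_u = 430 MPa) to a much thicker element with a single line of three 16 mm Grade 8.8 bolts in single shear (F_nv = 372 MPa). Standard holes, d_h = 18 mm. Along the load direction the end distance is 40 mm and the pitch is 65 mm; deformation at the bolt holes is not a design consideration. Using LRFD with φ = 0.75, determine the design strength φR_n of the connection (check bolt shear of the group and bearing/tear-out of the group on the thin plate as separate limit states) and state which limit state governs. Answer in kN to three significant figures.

168 kN (bolt shear governs)

Bolt shear: A_b = π·16²/4 = 201.1 mm²; R_n = 372 × 201.1 × 3 × 1 / 1000 = 224.4 kN → 0.75 × 224.4 = 168 kN.
Bearing (1.5 l_c t F_u ≤ 3.0 d t F_u): upper limit = 3.0·16·10·430 / 1000 = 206.4 kN.
  Edge l_c = 40 − 18/2 = 31 → r_n = 200 kN; interior l_c = 65 − 18 = 47 → r_n = 206.4 kN.
  R_n,bearing = 1·200 + 2·206.4 = 612.8 kN → 0.75 × 612.8 = 460 kN.
Bolt shear governs: 168 kN.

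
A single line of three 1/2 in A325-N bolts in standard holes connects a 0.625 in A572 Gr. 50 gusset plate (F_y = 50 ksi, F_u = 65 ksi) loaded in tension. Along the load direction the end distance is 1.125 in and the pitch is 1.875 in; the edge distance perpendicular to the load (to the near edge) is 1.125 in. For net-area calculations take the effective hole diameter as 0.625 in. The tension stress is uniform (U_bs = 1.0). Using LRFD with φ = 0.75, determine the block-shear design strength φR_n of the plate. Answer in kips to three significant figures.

Shear plane L_v = 1.125 + 2·1.875 = 4.875 in; A_gv = 4.875 × 0.625 = 3.047 in².
A_nv = (4.875 − 2.5·0.625) × 0.625 = 2.07 in².
A_nt = (1.125 − 0.5·0.625) × 0.625 = 0.5078 in².
0.6 F_u A_nv = 80.74 kips; 0.6 F_y A_gv = 91.41 kips → shear rupture governs the shear term.
R_n = 80.74 + 1.0 × 65 × 0.5078 = 113.8 kips.
Design strength φR_n = 0.75 × 113.8 = 85.3 kips.

85.3 kips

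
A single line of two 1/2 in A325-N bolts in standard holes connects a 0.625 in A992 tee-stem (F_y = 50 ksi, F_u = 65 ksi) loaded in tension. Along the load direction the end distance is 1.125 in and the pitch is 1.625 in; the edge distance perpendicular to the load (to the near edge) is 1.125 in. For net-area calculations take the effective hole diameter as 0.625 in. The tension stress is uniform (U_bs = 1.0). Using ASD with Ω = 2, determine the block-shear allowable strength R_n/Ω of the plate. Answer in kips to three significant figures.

38.6 kips

Shear plane L_v = 1.125 + 1·1.625 = 2.75 in; A_gv = 2.75 × 0.625 = 1.719 in².
A_nv = (2.75 − 1.5·0.625) × 0.625 = 1.133 in².
A_nt = (1.125 − 0.5·0.625) × 0.625 = 0.5078 in².
0.6 F_u A_nv = 44.18 kips; 0.6 F_y A_gv = 51.56 kips → shear rupture governs the shear term.
R_n = 44.18 + 1.0 × 65 × 0.5078 = 77.19 kips.
Allowable strength R_n/Ω = 77.19 / 2 = 38.6 kips.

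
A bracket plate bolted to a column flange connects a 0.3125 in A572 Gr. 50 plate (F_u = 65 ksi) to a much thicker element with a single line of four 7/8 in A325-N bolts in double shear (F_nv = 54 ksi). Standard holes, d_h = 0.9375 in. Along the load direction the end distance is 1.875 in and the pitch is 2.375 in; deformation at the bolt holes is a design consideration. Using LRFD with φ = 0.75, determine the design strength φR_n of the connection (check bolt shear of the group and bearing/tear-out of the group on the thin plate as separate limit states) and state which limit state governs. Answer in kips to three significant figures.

105 kips (bearing governs)

Bolt shear: A_b = π·0.875²/4 = 0.6013 in²; R_n = 54 × 0.6013 × 4 × 2 = 259.8 kips → 0.75 × 259.8 = 195 kips.
Bearing (1.2 l_c t F_u ≤ 2.4 d t F_u): upper limit = 2.4·0.875·0.3125·65 = 42.66 kips.
  Edge l_c = 1.875 − 0.9375/2 = 1.406 → r_n = 34.28 kips; interior l_c = 2.375 − 0.9375 = 1.438 → r_n = 35.04 kips.
  R_n,bearing = 1·34.28 + 3·35.04 = 139.4 kips → 0.75 × 139.4 = 105 kips.
Bearing governs: 105 kips.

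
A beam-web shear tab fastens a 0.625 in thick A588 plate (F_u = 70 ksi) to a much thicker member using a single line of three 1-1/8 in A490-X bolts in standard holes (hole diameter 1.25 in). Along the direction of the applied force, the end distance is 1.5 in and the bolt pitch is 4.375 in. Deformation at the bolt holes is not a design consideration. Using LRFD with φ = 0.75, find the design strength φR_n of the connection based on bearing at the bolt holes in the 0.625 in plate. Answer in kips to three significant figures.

Per bolt r_n = 1.5 l_c t F_u ≤ 3.0 d t F_u; upper limit = 3.0 × 1.125 × 0.625 × 70 = 147.7 kips.
Edge bolt: l_c = 1.5 − 1.25/2 = 0.875 in → 1.5 × 0.875 × 0.625 × 70 = 57.42 → r_n = 57.42 kips.
Interior bolts: l_c = 4.375 − 1.25 = 3.125 in → 1.5 × 3.125 × 0.625 × 70 = 205.1 → r_n = 147.7 kips.
R_n = 1 × 57.42 + 2 × 147.7 = 352.7 kips.
Design strength φR_n = 0.75 × 352.7 = 265 kips.

265 kips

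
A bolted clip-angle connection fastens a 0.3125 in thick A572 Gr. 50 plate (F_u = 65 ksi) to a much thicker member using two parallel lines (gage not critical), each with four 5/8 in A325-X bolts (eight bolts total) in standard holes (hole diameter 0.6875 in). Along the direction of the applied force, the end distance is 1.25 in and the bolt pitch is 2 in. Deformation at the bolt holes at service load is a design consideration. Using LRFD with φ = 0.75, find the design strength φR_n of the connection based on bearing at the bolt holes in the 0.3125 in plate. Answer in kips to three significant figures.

170 kips

Per bolt r_n = 1.2 l_c t F_u ≤ 2.4 d t F_u; upper limit = 2.4 × 0.625 × 0.3125 × 65 = 30.47 kips.
Edge bolt: l_c = 1.25 − 0.6875/2 = 0.9062 in → 1.2 × 0.9062 × 0.3125 × 65 = 22.09 → r_n = 22.09 kips.
Interior bolts: l_c = 2 − 0.6875 = 1.312 in → 1.2 × 1.312 × 0.3125 × 65 = 31.99 → r_n = 30.47 kips.
R_n = 2 × 22.09 + 6 × 30.47 = 227 kips.
Design strength φR_n = 0.75 × 227 = 170 kips.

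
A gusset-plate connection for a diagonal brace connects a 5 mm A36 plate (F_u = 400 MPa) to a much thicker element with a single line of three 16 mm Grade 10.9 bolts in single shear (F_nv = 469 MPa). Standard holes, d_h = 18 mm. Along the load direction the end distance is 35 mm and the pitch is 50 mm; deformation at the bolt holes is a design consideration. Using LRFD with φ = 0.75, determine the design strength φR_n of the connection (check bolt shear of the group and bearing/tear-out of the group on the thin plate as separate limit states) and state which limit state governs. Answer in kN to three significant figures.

Bolt shear: A_b = π·16²/4 = 201.1 mm²; R_n = 469 × 201.1 × 3 × 1 / 1000 = 282.9 kN → 0.75 × 282.9 = 212 kN.
Bearing (1.2 l_c t F_u ≤ 2.4 d t F_u): upper limit = 2.4·16·5·400 / 1000 = 76.8 kN.
  Edge l_c = 35 − 18/2 = 26 → r_n = 62.4 kN; interior l_c = 50 − 18 = 32 → r_n = 76.8 kN.
  R_n,bearing = 1·62.4 + 2·76.8 = 216 kN → 0.75 × 216 = 162 kN.
Bearing governs: 162 kN.

162 kN (bearing governs)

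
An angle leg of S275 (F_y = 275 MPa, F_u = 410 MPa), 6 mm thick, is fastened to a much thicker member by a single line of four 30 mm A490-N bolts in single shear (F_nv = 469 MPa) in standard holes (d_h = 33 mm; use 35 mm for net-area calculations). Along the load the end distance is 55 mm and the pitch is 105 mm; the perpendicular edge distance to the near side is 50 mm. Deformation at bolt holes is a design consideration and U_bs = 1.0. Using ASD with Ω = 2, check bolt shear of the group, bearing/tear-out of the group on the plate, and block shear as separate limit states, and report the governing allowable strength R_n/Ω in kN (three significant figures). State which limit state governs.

Bolt shear: A_b = π·30²/4 = 706.9 mm²; R_n = 469 × 706.9 × 4 × 1 / 1000 = 1326 kN → 1326 / 2 = 663 kN.
Bearing: edge l_c = 38.5, r_n = 113.7 kN; interior l_c = 72, r_n = 177.1 kN; R_n = 113.7 + 3·177.1 = 645 kN → 323 kN.
Block shear: A_gv = 2220, A_nv = 1485, A_nt = 195 mm²; R_n = min(0.6F_uA_nv, 0.6F_yA_gv) + U_bs·F_u·A_nt = 445.3 kN → 223 kN.
Block shear governs: 223 kN.

223 kN (block shear governs)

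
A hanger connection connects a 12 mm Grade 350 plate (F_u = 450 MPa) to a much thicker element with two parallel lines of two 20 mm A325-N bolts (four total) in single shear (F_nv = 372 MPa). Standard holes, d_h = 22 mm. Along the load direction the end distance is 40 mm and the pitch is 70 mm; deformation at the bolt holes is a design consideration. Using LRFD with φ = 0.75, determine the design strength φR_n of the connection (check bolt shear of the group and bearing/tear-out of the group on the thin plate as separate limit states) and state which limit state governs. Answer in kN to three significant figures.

Bolt shear: A_b = π·20²/4 = 314.2 mm²; R_n = 372 × 314.2 × 4 × 1 / 1000 = 467.5 kN → 0.75 × 467.5 = 351 kN.
Bearing (1.2 l_c t F_u ≤ 2.4 d t F_u): upper limit = 2.4·20·12·450 / 1000 = 259.2 kN.
  Edge l_c = 40 − 22/2 = 29 → r_n = 187.9 kN; interior l_c = 70 − 22 = 48 → r_n = 259.2 kN.
  R_n,bearing = 2·187.9 + 2·259.2 = 894.2 kN → 0.75 × 894.2 = 671 kN.
Bolt shear governs: 351 kN.

351 kN (bolt shear governs)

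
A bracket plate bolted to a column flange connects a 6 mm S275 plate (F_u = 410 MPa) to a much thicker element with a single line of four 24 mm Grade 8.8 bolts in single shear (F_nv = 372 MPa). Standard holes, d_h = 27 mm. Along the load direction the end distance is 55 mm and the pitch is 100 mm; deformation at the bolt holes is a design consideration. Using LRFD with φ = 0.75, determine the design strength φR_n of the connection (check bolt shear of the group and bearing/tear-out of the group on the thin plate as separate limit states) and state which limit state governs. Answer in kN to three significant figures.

Bolt shear: A_b = π·24²/4 = 452.4 mm²; R_n = 372 × 452.4 × 4 × 1 / 1000 = 673.2 kN → 0.75 × 673.2 = 505 kN.
Bearing (1.2 l_c t F_u ≤ 2.4 d t F_u): upper limit = 2.4·24·6·410 / 1000 = 141.7 kN.
  Edge l_c = 55 − 27/2 = 41.5 → r_n = 122.5 kN; interior l_c = 100 − 27 = 73 → r_n = 141.7 kN.
  R_n,bearing = 1·122.5 + 3·141.7 = 547.6 kN → 0.75 × 547.6 = 411 kN.
Bearing governs: 411 kN.

411 kN (bearing governs)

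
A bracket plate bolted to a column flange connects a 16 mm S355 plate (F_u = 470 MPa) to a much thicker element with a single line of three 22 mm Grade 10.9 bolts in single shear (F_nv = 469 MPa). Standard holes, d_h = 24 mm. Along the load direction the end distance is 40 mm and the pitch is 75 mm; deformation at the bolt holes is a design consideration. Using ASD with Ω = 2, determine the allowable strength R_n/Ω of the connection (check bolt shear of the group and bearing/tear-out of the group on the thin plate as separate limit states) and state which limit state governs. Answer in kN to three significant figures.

Bolt shear: A_b = π·22²/4 = 380.1 mm²; R_n = 469 × 380.1 × 3 × 1 / 1000 = 534.8 kN → 534.8 / 2 = 267 kN.
Bearing (1.2 l_c t F_u ≤ 2.4 d t F_u): upper limit = 2.4·22·16·470 / 1000 = 397.1 kN.
  Edge l_c = 40 − 24/2 = 28 → r_n = 252.7 kN; interior l_c = 75 − 24 = 51 → r_n = 397.1 kN.
  R_n,bearing = 1·252.7 + 2·397.1 = 1047 kN → 1047 / 2 = 523 kN.
Bolt shear governs: 267 kN.

267 kN (bolt shear governs)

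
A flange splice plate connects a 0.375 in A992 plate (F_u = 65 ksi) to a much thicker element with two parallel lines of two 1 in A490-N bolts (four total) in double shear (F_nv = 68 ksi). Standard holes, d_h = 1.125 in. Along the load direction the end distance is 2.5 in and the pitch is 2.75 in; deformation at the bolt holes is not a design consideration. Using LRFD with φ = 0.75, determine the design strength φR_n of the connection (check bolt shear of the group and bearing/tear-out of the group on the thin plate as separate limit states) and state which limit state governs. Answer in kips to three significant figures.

Bolt shear: A_b = π·1²/4 = 0.7854 in²; R_n = 68 × 0.7854 × 4 × 2 = 427.3 kips → 0.75 × 427.3 = 320 kips.
Bearing (1.5 l_c t F_u ≤ 3.0 d t F_u): upper limit = 3.0·1·0.375·65 = 73.12 kips.
  Edge l_c = 2.5 − 1.125/2 = 1.938 → r_n = 70.84 kips; interior l_c = 2.75 − 1.125 = 1.625 → r_n = 59.41 kips.
  R_n,bearing = 2·70.84 + 2·59.41 = 260.5 kips → 0.75 × 260.5 = 195 kips.
Bearing governs: 195 kips.

195 kips (bearing governs)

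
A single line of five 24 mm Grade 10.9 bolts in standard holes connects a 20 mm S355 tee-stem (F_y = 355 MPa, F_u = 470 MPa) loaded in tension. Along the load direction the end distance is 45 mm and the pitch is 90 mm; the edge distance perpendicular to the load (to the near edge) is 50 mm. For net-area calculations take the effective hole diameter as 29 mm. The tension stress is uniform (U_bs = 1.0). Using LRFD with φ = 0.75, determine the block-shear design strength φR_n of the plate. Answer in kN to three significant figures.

Shear plane L_v = 45 + 4·90 = 405 mm; A_gv = 405 × 20 = 8100 mm².
A_nv = (405 − 4.5·29) × 20 = 5490 mm².
A_nt = (50 − 0.5·29) × 20 = 710 mm².
0.6 F_u A_nv = 1548 kN; 0.6 F_y A_gv = 1725 kN → shear rupture governs the shear term.
R_n = 1548 + 1.0 × 470 × 710 / 1000 = 1882 kN.
Design strength φR_n = 0.75 × 1882 = 1410 kN.

1410 kN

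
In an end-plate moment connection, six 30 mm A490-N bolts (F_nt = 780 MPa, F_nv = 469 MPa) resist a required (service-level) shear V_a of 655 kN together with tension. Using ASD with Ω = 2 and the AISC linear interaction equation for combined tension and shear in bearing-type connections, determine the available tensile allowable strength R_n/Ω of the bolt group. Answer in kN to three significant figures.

1060 kN

A_b = π·30²/4 = 706.9 mm²; f_rv = 655 × 1000 / (6 × 706.9) = 154.4 MPa.
F'_nt = 1.3 F_nt − (Ω F_nt / F_nv) f_rv = 1.3·780 − (2·780/469)·154.4 = 500.3 MPa, capped at F_nt → F'_nt = 500.3 MPa.
R_n = F'_nt · A_b · n = 500.3 × 706.9 × 6 / 1000 = 2122 kN.
Allowable strength R_n/Ω = 2122 / 2 = 1060 kN.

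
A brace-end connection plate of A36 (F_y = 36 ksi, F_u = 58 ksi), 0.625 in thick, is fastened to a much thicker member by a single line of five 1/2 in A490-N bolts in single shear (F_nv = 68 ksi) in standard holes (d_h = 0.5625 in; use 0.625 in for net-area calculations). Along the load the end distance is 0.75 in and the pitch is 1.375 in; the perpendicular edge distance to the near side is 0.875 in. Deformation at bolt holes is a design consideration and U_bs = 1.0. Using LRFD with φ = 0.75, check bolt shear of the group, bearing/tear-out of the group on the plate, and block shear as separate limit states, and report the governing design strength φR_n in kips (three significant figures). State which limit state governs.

Bolt shear: A_b = π·0.5²/4 = 0.1963 in²; R_n = 68 × 0.1963 × 5 × 1 = 66.76 kips → 0.75 × 66.76 = 50.1 kips.
Bearing: edge l_c = 0.4688, r_n = 20.39 kips; interior l_c = 0.8125, r_n = 35.34 kips; R_n = 20.39 + 4·35.34 = 161.8 kips → 121 kips.
Block shear: A_gv = 3.906, A_nv = 2.148, A_nt = 0.3516 in²; R_n = min(0.6F_uA_nv, 0.6F_yA_gv) + U_bs·F_u·A_nt = 95.16 kips → 71.4 kips.
Bolt shear governs: 50.1 kips.

50.1 kips (bolt shear governs)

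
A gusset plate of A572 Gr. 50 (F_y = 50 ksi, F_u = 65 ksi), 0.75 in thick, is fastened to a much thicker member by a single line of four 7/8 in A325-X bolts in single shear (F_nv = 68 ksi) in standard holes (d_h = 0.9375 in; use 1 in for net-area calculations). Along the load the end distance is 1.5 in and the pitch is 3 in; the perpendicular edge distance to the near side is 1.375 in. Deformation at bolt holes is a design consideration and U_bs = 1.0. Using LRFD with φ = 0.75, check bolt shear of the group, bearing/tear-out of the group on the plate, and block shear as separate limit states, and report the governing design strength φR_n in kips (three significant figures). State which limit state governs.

Bolt shear: A_b = π·0.875²/4 = 0.6013 in²; R_n = 68 × 0.6013 × 4 × 1 = 163.6 kips → 0.75 × 163.6 = 123 kips.
Bearing: edge l_c = 1.031, r_n = 60.33 kips; interior l_c = 2.062, r_n = 102.4 kips; R_n = 60.33 + 3·102.4 = 367.5 kips → 276 kips.
Block shear: A_gv = 7.875, A_nv = 5.25, A_nt = 0.6562 in²; R_n = min(0.6F_uA_nv, 0.6F_yA_gv) + U_bs·F_u·A_nt = 247.4 kips → 186 kips.
Bolt shear governs: 123 kips.

123 kips (bolt shear governs)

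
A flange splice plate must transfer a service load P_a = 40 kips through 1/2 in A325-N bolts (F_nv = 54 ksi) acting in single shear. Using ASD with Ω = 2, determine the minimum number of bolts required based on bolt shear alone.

8 bolts

A_b = π·0.5²/4 = 0.1963 in².
Per-bolt allowable strength R_n/Ω = 54 × 0.1963 × 1 / 2 = 5.301 kips.
n ≥ 40 / 5.301 = 7.545 → use 8 bolts.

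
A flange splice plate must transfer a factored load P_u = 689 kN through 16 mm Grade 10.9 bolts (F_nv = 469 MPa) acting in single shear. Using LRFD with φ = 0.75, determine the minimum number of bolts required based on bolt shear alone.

10 bolts

A_b = π·16²/4 = 201.1 mm².
Per-bolt design strength φR_n = 0.75 × 469 × 201.1 × 1 / 1000 = 70.72 kN.
n ≥ 689 / 70.72 = 9.742 → use 10 bolts.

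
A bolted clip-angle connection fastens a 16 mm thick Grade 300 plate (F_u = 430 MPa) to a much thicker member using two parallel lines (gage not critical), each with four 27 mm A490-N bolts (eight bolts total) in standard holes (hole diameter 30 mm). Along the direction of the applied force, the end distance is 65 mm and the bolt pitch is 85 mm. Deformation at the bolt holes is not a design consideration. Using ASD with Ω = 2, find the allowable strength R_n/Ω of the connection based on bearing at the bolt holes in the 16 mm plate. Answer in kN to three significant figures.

Per bolt r_n = 1.5 l_c t F_u ≤ 3.0 d t F_u; upper limit = 3.0 × 27 × 16 × 430 / 1000 = 557.3 kN.
Edge bolt: l_c = 65 − 30/2 = 50 mm → 1.5 × 50 × 16 × 430 / 1000 = 516 → r_n = 516 kN.
Interior bolts: l_c = 85 − 30 = 55 mm → 1.5 × 55 × 16 × 430 / 1000 = 567.6 → r_n = 557.3 kN.
R_n = 2 × 516 + 6 × 557.3 = 4376 kN.
Allowable strength R_n/Ω = 4376 / 2 = 2190 kN.

2190 kN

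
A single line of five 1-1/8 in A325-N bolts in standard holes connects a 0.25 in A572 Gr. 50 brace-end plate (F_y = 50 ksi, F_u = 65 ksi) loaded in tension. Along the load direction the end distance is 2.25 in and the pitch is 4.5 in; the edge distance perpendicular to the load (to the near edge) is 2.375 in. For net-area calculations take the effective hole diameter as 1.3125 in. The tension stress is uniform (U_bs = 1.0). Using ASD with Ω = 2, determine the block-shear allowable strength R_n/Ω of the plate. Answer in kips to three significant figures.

Shear plane L_v = 2.25 + 4·4.5 = 20.25 in; A_gv = 20.25 × 0.25 = 5.062 in².
A_nv = (20.25 − 4.5·1.3125) × 0.25 = 3.586 in².
A_nt = (2.375 − 0.5·1.3125) × 0.25 = 0.4297 in².
0.6 F_u A_nv = 139.9 kips; 0.6 F_y A_gv = 151.9 kips → shear rupture governs the shear term.
R_n = 139.9 + 1.0 × 65 × 0.4297 = 167.8 kips.
Allowable strength R_n/Ω = 167.8 / 2 = 83.9 kips.

83.9 kips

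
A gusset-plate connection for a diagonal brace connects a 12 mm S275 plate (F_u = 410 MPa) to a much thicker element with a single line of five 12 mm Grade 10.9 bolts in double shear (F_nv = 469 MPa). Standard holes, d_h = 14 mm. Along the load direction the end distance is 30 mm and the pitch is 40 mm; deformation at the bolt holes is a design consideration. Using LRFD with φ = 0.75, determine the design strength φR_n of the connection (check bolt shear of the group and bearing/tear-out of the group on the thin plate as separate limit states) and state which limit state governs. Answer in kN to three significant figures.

Bolt shear: A_b = π·12²/4 = 113.1 mm²; R_n = 469 × 113.1 × 5 × 2 / 1000 = 530.4 kN → 0.75 × 530.4 = 398 kN.
Bearing (1.2 l_c t F_u ≤ 2.4 d t F_u): upper limit = 2.4·12·12·410 / 1000 = 141.7 kN.
  Edge l_c = 30 − 14/2 = 23 → r_n = 135.8 kN; interior l_c = 40 − 14 = 26 → r_n = 141.7 kN.
  R_n,bearing = 1·135.8 + 4·141.7 = 702.6 kN → 0.75 × 702.6 = 527 kN.
Bolt shear governs: 398 kN.

398 kN (bolt shear governs)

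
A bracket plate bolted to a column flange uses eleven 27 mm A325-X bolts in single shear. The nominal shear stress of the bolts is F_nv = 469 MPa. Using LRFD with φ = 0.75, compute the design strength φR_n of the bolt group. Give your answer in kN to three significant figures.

2220 kN

A_b = π × 27² / 4 = 572.6 mm².
R_n = F_nv · A_b · n · n_s = 469 × 572.6 × 11 × 1 / 1000 = 2954 kN.
Design strength φR_n = 0.75 × 2954 = 2220 kN.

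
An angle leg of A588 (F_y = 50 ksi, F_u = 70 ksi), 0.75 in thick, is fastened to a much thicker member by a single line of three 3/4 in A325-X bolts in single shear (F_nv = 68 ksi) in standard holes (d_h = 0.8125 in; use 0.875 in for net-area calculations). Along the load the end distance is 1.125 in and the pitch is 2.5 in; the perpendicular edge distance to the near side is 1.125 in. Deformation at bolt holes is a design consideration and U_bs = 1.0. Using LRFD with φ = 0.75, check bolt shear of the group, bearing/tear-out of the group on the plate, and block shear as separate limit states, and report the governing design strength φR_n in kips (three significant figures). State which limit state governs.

Bolt shear: A_b = π·0.75²/4 = 0.4418 in²; R_n = 68 × 0.4418 × 3 × 1 = 90.12 kips → 0.75 × 90.12 = 67.6 kips.
Bearing: edge l_c = 0.7188, r_n = 45.28 kips; interior l_c = 1.688, r_n = 94.5 kips; R_n = 45.28 + 2·94.5 = 234.3 kips → 176 kips.
Block shear: A_gv = 4.594, A_nv = 2.953, A_nt = 0.5156 in²; R_n = min(0.6F_uA_nv, 0.6F_yA_gv) + U_bs·F_u·A_nt = 160.1 kips → 120 kips.
Bolt shear governs: 67.6 kips.

67.6 kips (bolt shear governs)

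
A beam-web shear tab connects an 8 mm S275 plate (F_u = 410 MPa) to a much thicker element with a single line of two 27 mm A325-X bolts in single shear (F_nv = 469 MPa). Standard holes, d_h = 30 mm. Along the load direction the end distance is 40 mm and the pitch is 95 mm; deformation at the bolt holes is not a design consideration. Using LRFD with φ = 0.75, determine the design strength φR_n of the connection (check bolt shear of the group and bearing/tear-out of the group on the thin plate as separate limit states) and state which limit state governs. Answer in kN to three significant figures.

292 kN (bearing governs)

Bolt shear: A_b = π·27²/4 = 572.6 mm²; R_n = 469 × 572.6 × 2 × 1 / 1000 = 537.1 kN → 0.75 × 537.1 = 403 kN.
Bearing (1.5 l_c t F_u ≤ 3.0 d t F_u): upper limit = 3.0·27·8·410 / 1000 = 265.7 kN.
  Edge l_c = 40 − 30/2 = 25 → r_n = 123 kN; interior l_c = 95 − 30 = 65 → r_n = 265.7 kN.
  R_n,bearing = 1·123 + 1·265.7 = 388.7 kN → 0.75 × 388.7 = 292 kN.
Bearing governs: 292 kN.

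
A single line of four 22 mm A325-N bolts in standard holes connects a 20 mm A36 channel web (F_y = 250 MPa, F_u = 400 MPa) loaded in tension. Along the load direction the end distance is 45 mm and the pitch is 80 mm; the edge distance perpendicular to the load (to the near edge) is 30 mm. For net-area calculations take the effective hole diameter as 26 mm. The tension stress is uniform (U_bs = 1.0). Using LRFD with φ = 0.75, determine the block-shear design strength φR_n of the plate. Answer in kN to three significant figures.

743 kN

Shear plane L_v = 45 + 3·80 = 285 mm; A_gv = 285 × 20 = 5700 mm².
A_nv = (285 − 3.5·26) × 20 = 3880 mm².
A_nt = (30 − 0.5·26) × 20 = 340 mm².
0.6 F_u A_nv = 931.2 kN; 0.6 F_y A_gv = 855 kN → shear yielding governs the shear term.
R_n = 855 + 1.0 × 400 × 340 / 1000 = 991 kN.
Design strength φR_n = 0.75 × 991 = 743 kN.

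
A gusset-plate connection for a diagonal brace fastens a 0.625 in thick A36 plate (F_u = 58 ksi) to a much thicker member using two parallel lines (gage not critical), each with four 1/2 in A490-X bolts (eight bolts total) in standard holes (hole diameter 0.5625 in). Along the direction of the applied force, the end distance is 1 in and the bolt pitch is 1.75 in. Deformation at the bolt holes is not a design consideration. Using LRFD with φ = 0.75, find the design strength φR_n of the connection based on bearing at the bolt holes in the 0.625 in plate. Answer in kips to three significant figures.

303 kips

Per bolt r_n = 1.5 l_c t F_u ≤ 3.0 d t F_u; upper limit = 3.0 × 0.5 × 0.625 × 58 = 54.38 kips.
Edge bolt: l_c = 1 − 0.5625/2 = 0.7188 in → 1.5 × 0.7188 × 0.625 × 58 = 39.08 → r_n = 39.08 kips.
Interior bolts: l_c = 1.75 − 0.5625 = 1.188 in → 1.5 × 1.188 × 0.625 × 58 = 64.57 → r_n = 54.38 kips.
R_n = 2 × 39.08 + 6 × 54.38 = 404.4 kips.
Design strength φR_n = 0.75 × 404.4 = 303 kips.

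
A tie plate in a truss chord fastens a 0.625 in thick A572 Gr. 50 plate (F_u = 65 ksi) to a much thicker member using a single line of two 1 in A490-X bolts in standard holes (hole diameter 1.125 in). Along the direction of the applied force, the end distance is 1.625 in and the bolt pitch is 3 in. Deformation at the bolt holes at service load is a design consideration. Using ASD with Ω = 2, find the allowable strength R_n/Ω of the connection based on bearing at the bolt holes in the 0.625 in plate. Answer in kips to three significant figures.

Per bolt r_n = 1.2 l_c t F_u ≤ 2.4 d t F_u; upper limit = 2.4 × 1 × 0.625 × 65 = 97.5 kips.
Edge bolt: l_c = 1.625 − 1.125/2 = 1.062 in → 1.2 × 1.062 × 0.625 × 65 = 51.8 → r_n = 51.8 kips.
Interior bolts: l_c = 3 − 1.125 = 1.875 in → 1.2 × 1.875 × 0.625 × 65 = 91.41 → r_n = 91.41 kips.
R_n = 1 × 51.8 + 1 × 91.41 = 143.2 kips.
Allowable strength R_n/Ω = 143.2 / 2 = 71.6 kips.

71.6 kips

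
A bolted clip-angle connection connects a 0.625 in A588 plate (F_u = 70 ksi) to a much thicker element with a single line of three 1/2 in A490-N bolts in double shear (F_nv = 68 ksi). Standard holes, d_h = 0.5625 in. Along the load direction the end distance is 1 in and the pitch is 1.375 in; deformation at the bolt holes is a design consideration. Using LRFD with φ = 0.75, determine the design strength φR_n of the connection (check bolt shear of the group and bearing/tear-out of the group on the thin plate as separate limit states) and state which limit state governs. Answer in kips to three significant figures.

60.1 kips (bolt shear governs)

Bolt shear: A_b = π·0.5²/4 = 0.1963 in²; R_n = 68 × 0.1963 × 3 × 2 = 80.11 kips → 0.75 × 80.11 = 60.1 kips.
Bearing (1.2 l_c t F_u ≤ 2.4 d t F_u): upper limit = 2.4·0.5·0.625·70 = 52.5 kips.
  Edge l_c = 1 − 0.5625/2 = 0.7188 → r_n = 37.73 kips; interior l_c = 1.375 − 0.5625 = 0.8125 → r_n = 42.66 kips.
  R_n,bearing = 1·37.73 + 2·42.66 = 123 kips → 0.75 × 123 = 92.3 kips.
Bolt shear governs: 60.1 kips.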